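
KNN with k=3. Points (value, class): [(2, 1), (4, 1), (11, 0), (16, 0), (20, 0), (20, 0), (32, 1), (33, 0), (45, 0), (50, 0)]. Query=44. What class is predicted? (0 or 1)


Distances from query 44:
Point 45 (class 0): distance = 1
Point 50 (class 0): distance = 6
Point 33 (class 0): distance = 11
K=3 nearest neighbors: classes = [0, 0, 0]
Votes for class 1: 0 / 3
Majority vote => class 0

0


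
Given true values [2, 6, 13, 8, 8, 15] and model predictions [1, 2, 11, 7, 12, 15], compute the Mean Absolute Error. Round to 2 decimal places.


Absolute errors: [1, 4, 2, 1, 4, 0]
Sum of absolute errors = 12
MAE = 12 / 6 = 2.00

2.00


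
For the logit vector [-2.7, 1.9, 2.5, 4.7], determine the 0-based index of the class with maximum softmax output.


Softmax is a monotonic transformation, so it preserves the argmax.
We need to find the index of the maximum logit.
Index 0: -2.7
Index 1: 1.9
Index 2: 2.5
Index 3: 4.7
Maximum logit = 4.7 at index 3

3


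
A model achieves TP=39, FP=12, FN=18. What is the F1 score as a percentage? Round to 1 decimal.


Precision = TP / (TP + FP) = 39 / 51 = 0.7647
Recall = TP / (TP + FN) = 39 / 57 = 0.6842
F1 = 2 * P * R / (P + R)
= 2 * 0.7647 * 0.6842 / (0.7647 + 0.6842)
= 1.0464 / 1.4489
= 0.7222
As percentage: 72.2%

72.2


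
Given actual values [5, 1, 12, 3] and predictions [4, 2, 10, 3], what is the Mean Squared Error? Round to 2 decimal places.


Differences: [1, -1, 2, 0]
Squared errors: [1, 1, 4, 0]
Sum of squared errors = 6
MSE = 6 / 4 = 1.50

1.50


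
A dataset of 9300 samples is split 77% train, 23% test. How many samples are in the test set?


Train samples = 9300 * 77% = 7161
Test samples = 9300 - 7161
= 2139

2139


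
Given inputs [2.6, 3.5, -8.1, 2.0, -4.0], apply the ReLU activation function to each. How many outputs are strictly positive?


ReLU(x) = max(0, x) for each element:
ReLU(2.6) = 2.6
ReLU(3.5) = 3.5
ReLU(-8.1) = 0
ReLU(2.0) = 2.0
ReLU(-4.0) = 0
Active neurons (>0): 3

3


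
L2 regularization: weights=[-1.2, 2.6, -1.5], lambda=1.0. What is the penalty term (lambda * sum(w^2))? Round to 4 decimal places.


Squaring each weight:
(-1.2)^2 = 1.44
2.6^2 = 6.76
(-1.5)^2 = 2.25
Sum of squares = 10.45
Penalty = 1.0 * 10.45 = 10.4500

10.4500


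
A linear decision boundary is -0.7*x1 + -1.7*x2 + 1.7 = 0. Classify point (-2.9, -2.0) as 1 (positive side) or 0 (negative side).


Compute -0.7 * -2.9 + -1.7 * -2.0 + 1.7
= 2.03 + 3.4 + 1.7
= 7.13
Since 7.13 >= 0, the point is on the positive side.

1


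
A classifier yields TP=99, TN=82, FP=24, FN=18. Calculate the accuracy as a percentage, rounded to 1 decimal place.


Accuracy = (TP + TN) / (TP + TN + FP + FN) * 100
= (99 + 82) / (99 + 82 + 24 + 18)
= 181 / 223
= 0.8117
= 81.2%

81.2


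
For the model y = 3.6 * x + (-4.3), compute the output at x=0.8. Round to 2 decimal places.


y = 3.6 * 0.8 + (-4.3)
= 2.88 + (-4.3)
= -1.42

-1.42


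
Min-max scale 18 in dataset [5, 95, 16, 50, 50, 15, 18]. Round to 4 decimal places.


Min = 5, Max = 95
Range = 95 - 5 = 90
Scaled = (x - min) / (max - min)
= (18 - 5) / 90
= 13 / 90
= 0.1444

0.1444


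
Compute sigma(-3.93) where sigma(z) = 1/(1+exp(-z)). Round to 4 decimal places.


sigmoid(z) = 1 / (1 + exp(-z))
exp(-(-3.93)) = exp(3.93) = 50.907
1 + 50.907 = 51.907
1 / 51.907 = 0.0193

0.0193


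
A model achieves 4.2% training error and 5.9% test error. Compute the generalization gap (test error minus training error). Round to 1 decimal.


Generalization gap = test_error - train_error
= 5.9 - 4.2
= 1.7%
A small gap suggests good generalization.

1.7


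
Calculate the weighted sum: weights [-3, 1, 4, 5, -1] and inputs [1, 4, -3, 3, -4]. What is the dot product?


Element-wise products:
-3 * 1 = -3
1 * 4 = 4
4 * -3 = -12
5 * 3 = 15
-1 * -4 = 4
Sum = -3 + 4 + -12 + 15 + 4
= 8

8


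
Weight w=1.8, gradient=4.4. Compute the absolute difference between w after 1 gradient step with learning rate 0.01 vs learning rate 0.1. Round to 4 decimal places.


With lr=0.01: w_new = 1.8 - 0.01 * 4.4 = 1.756
With lr=0.1: w_new = 1.8 - 0.1 * 4.4 = 1.36
Absolute difference = |1.756 - 1.36|
= 0.3960

0.3960


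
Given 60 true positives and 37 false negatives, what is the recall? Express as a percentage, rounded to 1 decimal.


Recall = TP / (TP + FN) * 100
= 60 / (60 + 37)
= 60 / 97
= 0.6186
= 61.9%

61.9


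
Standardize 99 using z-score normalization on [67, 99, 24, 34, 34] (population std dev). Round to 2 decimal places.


Mean = (67 + 99 + 24 + 34 + 34) / 5 = 51.6
Variance = sum((x_i - mean)^2) / n = 773.04
Std = sqrt(773.04) = 27.8036
Z = (x - mean) / std
= (99 - 51.6) / 27.8036
= 47.4 / 27.8036
= 1.70

1.70


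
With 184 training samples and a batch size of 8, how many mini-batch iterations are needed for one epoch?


Iterations per epoch = dataset_size / batch_size
= 184 / 8
= 23

23


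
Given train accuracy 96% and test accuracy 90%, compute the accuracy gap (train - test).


Gap = train_accuracy - test_accuracy
= 96 - 90
= 6%
This moderate gap may indicate mild overfitting.

6


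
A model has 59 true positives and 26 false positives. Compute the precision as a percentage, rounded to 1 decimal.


Precision = TP / (TP + FP) * 100
= 59 / (59 + 26)
= 59 / 85
= 0.6941
= 69.4%

69.4


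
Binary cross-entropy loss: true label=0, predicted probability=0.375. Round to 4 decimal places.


For y=0: Loss = -log(1-p)
= -log(1 - 0.375)
= -log(0.625)
= -(-0.47)
= 0.4700

0.4700


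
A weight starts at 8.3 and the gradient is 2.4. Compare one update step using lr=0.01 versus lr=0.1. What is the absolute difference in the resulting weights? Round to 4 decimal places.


With lr=0.01: w_new = 8.3 - 0.01 * 2.4 = 8.276
With lr=0.1: w_new = 8.3 - 0.1 * 2.4 = 8.06
Absolute difference = |8.276 - 8.06|
= 0.2160

0.2160


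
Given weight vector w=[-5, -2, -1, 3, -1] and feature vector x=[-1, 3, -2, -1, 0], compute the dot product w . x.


Element-wise products:
-5 * -1 = 5
-2 * 3 = -6
-1 * -2 = 2
3 * -1 = -3
-1 * 0 = 0
Sum = 5 + -6 + 2 + -3 + 0
= -2

-2


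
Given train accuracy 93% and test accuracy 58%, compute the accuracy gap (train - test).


Gap = train_accuracy - test_accuracy
= 93 - 58
= 35%
This large gap strongly indicates overfitting.

35


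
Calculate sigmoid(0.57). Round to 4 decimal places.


sigmoid(z) = 1 / (1 + exp(-z))
exp(-(0.57)) = exp(-0.57) = 0.5655
1 + 0.5655 = 1.5655
1 / 1.5655 = 0.6388

0.6388


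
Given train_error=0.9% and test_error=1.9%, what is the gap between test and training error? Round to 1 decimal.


Generalization gap = test_error - train_error
= 1.9 - 0.9
= 1.0%
A small gap suggests good generalization.

1.0


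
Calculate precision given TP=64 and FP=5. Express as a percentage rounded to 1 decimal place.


Precision = TP / (TP + FP) * 100
= 64 / (64 + 5)
= 64 / 69
= 0.9275
= 92.8%

92.8


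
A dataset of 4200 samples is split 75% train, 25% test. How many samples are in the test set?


Train samples = 4200 * 75% = 3150
Test samples = 4200 - 3150
= 1050

1050


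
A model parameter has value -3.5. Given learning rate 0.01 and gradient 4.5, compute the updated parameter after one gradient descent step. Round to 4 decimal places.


w_new = w_old - lr * gradient
= -3.5 - 0.01 * 4.5
= -3.5 - (0.045)
= -3.5450

-3.5450


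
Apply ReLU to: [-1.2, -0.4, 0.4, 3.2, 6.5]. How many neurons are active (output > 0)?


ReLU(x) = max(0, x) for each element:
ReLU(-1.2) = 0
ReLU(-0.4) = 0
ReLU(0.4) = 0.4
ReLU(3.2) = 3.2
ReLU(6.5) = 6.5
Active neurons (>0): 3

3


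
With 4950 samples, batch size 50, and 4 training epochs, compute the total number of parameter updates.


Iterations per epoch = 4950 / 50 = 99
Total updates = iterations_per_epoch * epochs
= 99 * 4
= 396

396


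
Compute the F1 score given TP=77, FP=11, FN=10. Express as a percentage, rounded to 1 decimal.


Precision = TP / (TP + FP) = 77 / 88 = 0.875
Recall = TP / (TP + FN) = 77 / 87 = 0.8851
F1 = 2 * P * R / (P + R)
= 2 * 0.875 * 0.8851 / (0.875 + 0.8851)
= 1.5489 / 1.7601
= 0.88
As percentage: 88.0%

88.0


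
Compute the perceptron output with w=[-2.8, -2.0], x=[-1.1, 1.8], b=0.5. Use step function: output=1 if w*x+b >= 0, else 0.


z = w . x + b
= -2.8*-1.1 + -2.0*1.8 + 0.5
= 3.08 + -3.6 + 0.5
= -0.52 + 0.5
= -0.02
Since z = -0.02 < 0, output = 0

0


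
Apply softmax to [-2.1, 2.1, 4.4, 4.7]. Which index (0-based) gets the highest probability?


Softmax is a monotonic transformation, so it preserves the argmax.
We need to find the index of the maximum logit.
Index 0: -2.1
Index 1: 2.1
Index 2: 4.4
Index 3: 4.7
Maximum logit = 4.7 at index 3

3


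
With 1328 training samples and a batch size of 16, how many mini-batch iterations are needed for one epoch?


Iterations per epoch = dataset_size / batch_size
= 1328 / 16
= 83

83


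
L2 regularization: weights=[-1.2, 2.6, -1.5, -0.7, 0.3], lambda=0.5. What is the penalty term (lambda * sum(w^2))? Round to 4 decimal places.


Squaring each weight:
(-1.2)^2 = 1.44
2.6^2 = 6.76
(-1.5)^2 = 2.25
(-0.7)^2 = 0.49
0.3^2 = 0.09
Sum of squares = 11.03
Penalty = 0.5 * 11.03 = 5.5150

5.5150


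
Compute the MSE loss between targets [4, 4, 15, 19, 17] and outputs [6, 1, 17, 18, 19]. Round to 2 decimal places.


Differences: [-2, 3, -2, 1, -2]
Squared errors: [4, 9, 4, 1, 4]
Sum of squared errors = 22
MSE = 22 / 5 = 4.40

4.40


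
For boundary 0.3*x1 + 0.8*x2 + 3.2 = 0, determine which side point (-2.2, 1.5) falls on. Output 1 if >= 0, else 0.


Compute 0.3 * -2.2 + 0.8 * 1.5 + 3.2
= -0.66 + 1.2 + 3.2
= 3.74
Since 3.74 >= 0, the point is on the positive side.

1


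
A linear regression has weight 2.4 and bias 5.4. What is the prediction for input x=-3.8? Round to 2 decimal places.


y = 2.4 * -3.8 + (5.4)
= -9.12 + (5.4)
= -3.72

-3.72


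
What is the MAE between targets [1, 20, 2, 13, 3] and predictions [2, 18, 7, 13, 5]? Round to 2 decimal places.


Absolute errors: [1, 2, 5, 0, 2]
Sum of absolute errors = 10
MAE = 10 / 5 = 2.00

2.00


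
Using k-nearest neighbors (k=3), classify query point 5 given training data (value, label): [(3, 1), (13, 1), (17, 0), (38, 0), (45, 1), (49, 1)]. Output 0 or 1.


Distances from query 5:
Point 3 (class 1): distance = 2
Point 13 (class 1): distance = 8
Point 17 (class 0): distance = 12
K=3 nearest neighbors: classes = [1, 1, 0]
Votes for class 1: 2 / 3
Majority vote => class 1

1


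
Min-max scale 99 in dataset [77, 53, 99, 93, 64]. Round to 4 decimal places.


Min = 53, Max = 99
Range = 99 - 53 = 46
Scaled = (x - min) / (max - min)
= (99 - 53) / 46
= 46 / 46
= 1.0000

1.0000


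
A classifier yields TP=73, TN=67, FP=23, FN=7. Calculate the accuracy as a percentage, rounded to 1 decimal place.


Accuracy = (TP + TN) / (TP + TN + FP + FN) * 100
= (73 + 67) / (73 + 67 + 23 + 7)
= 140 / 170
= 0.8235
= 82.4%

82.4


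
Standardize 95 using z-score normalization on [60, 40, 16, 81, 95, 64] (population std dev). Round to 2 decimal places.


Mean = (60 + 40 + 16 + 81 + 95 + 64) / 6 = 59.3333
Variance = sum((x_i - mean)^2) / n = 669.2222
Std = sqrt(669.2222) = 25.8693
Z = (x - mean) / std
= (95 - 59.3333) / 25.8693
= 35.6667 / 25.8693
= 1.38

1.38


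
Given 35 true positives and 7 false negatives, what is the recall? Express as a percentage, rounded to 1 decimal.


Recall = TP / (TP + FN) * 100
= 35 / (35 + 7)
= 35 / 42
= 0.8333
= 83.3%

83.3


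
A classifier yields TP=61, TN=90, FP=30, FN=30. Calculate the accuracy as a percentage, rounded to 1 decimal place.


Accuracy = (TP + TN) / (TP + TN + FP + FN) * 100
= (61 + 90) / (61 + 90 + 30 + 30)
= 151 / 211
= 0.7156
= 71.6%

71.6


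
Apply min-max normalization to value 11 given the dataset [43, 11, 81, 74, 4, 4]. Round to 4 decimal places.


Min = 4, Max = 81
Range = 81 - 4 = 77
Scaled = (x - min) / (max - min)
= (11 - 4) / 77
= 7 / 77
= 0.0909

0.0909


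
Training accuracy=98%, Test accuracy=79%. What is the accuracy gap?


Gap = train_accuracy - test_accuracy
= 98 - 79
= 19%
This gap suggests the model is overfitting.

19


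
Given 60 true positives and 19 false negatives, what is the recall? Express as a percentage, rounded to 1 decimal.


Recall = TP / (TP + FN) * 100
= 60 / (60 + 19)
= 60 / 79
= 0.7595
= 75.9%

75.9


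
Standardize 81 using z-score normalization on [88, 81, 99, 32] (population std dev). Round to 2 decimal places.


Mean = (88 + 81 + 99 + 32) / 4 = 75.0
Variance = sum((x_i - mean)^2) / n = 657.5
Std = sqrt(657.5) = 25.6418
Z = (x - mean) / std
= (81 - 75.0) / 25.6418
= 6.0 / 25.6418
= 0.23

0.23


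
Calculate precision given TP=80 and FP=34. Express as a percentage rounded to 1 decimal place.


Precision = TP / (TP + FP) * 100
= 80 / (80 + 34)
= 80 / 114
= 0.7018
= 70.2%

70.2


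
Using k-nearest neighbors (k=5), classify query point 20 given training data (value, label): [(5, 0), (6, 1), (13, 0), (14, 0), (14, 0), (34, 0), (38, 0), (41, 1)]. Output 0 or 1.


Distances from query 20:
Point 14 (class 0): distance = 6
Point 14 (class 0): distance = 6
Point 13 (class 0): distance = 7
Point 34 (class 0): distance = 14
Point 6 (class 1): distance = 14
K=5 nearest neighbors: classes = [0, 0, 0, 0, 1]
Votes for class 1: 1 / 5
Majority vote => class 0

0


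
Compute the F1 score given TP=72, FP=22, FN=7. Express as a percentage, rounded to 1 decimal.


Precision = TP / (TP + FP) = 72 / 94 = 0.766
Recall = TP / (TP + FN) = 72 / 79 = 0.9114
F1 = 2 * P * R / (P + R)
= 2 * 0.766 * 0.9114 / (0.766 + 0.9114)
= 1.3962 / 1.6773
= 0.8324
As percentage: 83.2%

83.2


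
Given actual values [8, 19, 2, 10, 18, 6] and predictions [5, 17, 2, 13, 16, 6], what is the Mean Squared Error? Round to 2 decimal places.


Differences: [3, 2, 0, -3, 2, 0]
Squared errors: [9, 4, 0, 9, 4, 0]
Sum of squared errors = 26
MSE = 26 / 6 = 4.33

4.33


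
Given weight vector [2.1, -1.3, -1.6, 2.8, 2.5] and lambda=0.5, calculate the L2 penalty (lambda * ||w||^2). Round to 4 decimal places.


Squaring each weight:
2.1^2 = 4.41
(-1.3)^2 = 1.69
(-1.6)^2 = 2.56
2.8^2 = 7.84
2.5^2 = 6.25
Sum of squares = 22.75
Penalty = 0.5 * 22.75 = 11.3750

11.3750


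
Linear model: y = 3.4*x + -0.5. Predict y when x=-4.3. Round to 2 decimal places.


y = 3.4 * -4.3 + (-0.5)
= -14.62 + (-0.5)
= -15.12

-15.12


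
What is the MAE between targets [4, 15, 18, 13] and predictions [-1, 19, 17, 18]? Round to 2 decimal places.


Absolute errors: [5, 4, 1, 5]
Sum of absolute errors = 15
MAE = 15 / 4 = 3.75

3.75


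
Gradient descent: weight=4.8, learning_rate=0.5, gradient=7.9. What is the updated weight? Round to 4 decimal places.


w_new = w_old - lr * gradient
= 4.8 - 0.5 * 7.9
= 4.8 - (3.95)
= 0.8500

0.8500


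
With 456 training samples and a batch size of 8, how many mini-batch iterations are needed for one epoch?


Iterations per epoch = dataset_size / batch_size
= 456 / 8
= 57

57


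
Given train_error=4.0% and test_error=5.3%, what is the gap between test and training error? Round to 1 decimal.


Generalization gap = test_error - train_error
= 5.3 - 4.0
= 1.3%
A small gap suggests good generalization.

1.3


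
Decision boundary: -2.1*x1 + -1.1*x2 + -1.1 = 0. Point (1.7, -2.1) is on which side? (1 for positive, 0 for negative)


Compute -2.1 * 1.7 + -1.1 * -2.1 + -1.1
= -3.57 + 2.31 + -1.1
= -2.36
Since -2.36 < 0, the point is on the negative side.

0


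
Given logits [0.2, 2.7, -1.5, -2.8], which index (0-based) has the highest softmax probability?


Softmax is a monotonic transformation, so it preserves the argmax.
We need to find the index of the maximum logit.
Index 0: 0.2
Index 1: 2.7
Index 2: -1.5
Index 3: -2.8
Maximum logit = 2.7 at index 1

1


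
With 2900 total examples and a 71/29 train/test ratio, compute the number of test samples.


Train samples = 2900 * 71% = 2059
Test samples = 2900 - 2059
= 841

841


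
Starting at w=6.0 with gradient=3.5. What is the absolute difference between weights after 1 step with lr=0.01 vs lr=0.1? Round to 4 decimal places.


With lr=0.01: w_new = 6.0 - 0.01 * 3.5 = 5.965
With lr=0.1: w_new = 6.0 - 0.1 * 3.5 = 5.65
Absolute difference = |5.965 - 5.65|
= 0.3150

0.3150


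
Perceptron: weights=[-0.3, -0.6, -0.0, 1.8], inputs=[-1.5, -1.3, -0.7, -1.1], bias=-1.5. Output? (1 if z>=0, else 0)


z = w . x + b
= -0.3*-1.5 + -0.6*-1.3 + -0.0*-0.7 + 1.8*-1.1 + -1.5
= 0.45 + 0.78 + 0.0 + -1.98 + -1.5
= -0.75 + -1.5
= -2.25
Since z = -2.25 < 0, output = 0

0


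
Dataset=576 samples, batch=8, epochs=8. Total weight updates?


Iterations per epoch = 576 / 8 = 72
Total updates = iterations_per_epoch * epochs
= 72 * 8
= 576

576


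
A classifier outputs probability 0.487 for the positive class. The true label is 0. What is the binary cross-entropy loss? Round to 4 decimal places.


For y=0: Loss = -log(1-p)
= -log(1 - 0.487)
= -log(0.513)
= -(-0.6675)
= 0.6675

0.6675


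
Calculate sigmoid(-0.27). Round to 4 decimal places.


sigmoid(z) = 1 / (1 + exp(-z))
exp(-(-0.27)) = exp(0.27) = 1.31
1 + 1.31 = 2.31
1 / 2.31 = 0.4329

0.4329


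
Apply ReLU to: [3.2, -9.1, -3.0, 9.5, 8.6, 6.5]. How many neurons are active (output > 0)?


ReLU(x) = max(0, x) for each element:
ReLU(3.2) = 3.2
ReLU(-9.1) = 0
ReLU(-3.0) = 0
ReLU(9.5) = 9.5
ReLU(8.6) = 8.6
ReLU(6.5) = 6.5
Active neurons (>0): 4

4


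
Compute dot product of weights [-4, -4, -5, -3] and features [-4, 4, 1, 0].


Element-wise products:
-4 * -4 = 16
-4 * 4 = -16
-5 * 1 = -5
-3 * 0 = 0
Sum = 16 + -16 + -5 + 0
= -5

-5


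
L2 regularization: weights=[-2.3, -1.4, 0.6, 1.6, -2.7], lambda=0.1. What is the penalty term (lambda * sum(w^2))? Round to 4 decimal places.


Squaring each weight:
(-2.3)^2 = 5.29
(-1.4)^2 = 1.96
0.6^2 = 0.36
1.6^2 = 2.56
(-2.7)^2 = 7.29
Sum of squares = 17.46
Penalty = 0.1 * 17.46 = 1.7460

1.7460


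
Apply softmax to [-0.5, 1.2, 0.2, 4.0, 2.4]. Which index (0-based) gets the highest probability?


Softmax is a monotonic transformation, so it preserves the argmax.
We need to find the index of the maximum logit.
Index 0: -0.5
Index 1: 1.2
Index 2: 0.2
Index 3: 4.0
Index 4: 2.4
Maximum logit = 4.0 at index 3

3


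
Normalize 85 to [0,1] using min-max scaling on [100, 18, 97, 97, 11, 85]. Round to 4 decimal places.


Min = 11, Max = 100
Range = 100 - 11 = 89
Scaled = (x - min) / (max - min)
= (85 - 11) / 89
= 74 / 89
= 0.8315

0.8315


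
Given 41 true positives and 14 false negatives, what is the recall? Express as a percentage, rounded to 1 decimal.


Recall = TP / (TP + FN) * 100
= 41 / (41 + 14)
= 41 / 55
= 0.7455
= 74.5%

74.5


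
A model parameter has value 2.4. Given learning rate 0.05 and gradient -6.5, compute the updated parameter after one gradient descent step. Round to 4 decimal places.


w_new = w_old - lr * gradient
= 2.4 - 0.05 * -6.5
= 2.4 - (-0.325)
= 2.7250

2.7250


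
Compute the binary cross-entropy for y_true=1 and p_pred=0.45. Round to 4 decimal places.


For y=1: Loss = -log(p)
= -log(0.45)
= -(-0.7985)
= 0.7985

0.7985


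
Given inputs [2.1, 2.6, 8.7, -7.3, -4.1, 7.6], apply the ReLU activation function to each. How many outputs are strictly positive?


ReLU(x) = max(0, x) for each element:
ReLU(2.1) = 2.1
ReLU(2.6) = 2.6
ReLU(8.7) = 8.7
ReLU(-7.3) = 0
ReLU(-4.1) = 0
ReLU(7.6) = 7.6
Active neurons (>0): 4

4


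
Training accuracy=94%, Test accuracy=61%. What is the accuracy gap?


Gap = train_accuracy - test_accuracy
= 94 - 61
= 33%
This large gap strongly indicates overfitting.

33


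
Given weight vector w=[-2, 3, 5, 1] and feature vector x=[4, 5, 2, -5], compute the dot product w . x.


Element-wise products:
-2 * 4 = -8
3 * 5 = 15
5 * 2 = 10
1 * -5 = -5
Sum = -8 + 15 + 10 + -5
= 12

12


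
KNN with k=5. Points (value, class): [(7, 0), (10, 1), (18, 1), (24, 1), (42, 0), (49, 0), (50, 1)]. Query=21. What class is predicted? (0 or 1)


Distances from query 21:
Point 18 (class 1): distance = 3
Point 24 (class 1): distance = 3
Point 10 (class 1): distance = 11
Point 7 (class 0): distance = 14
Point 42 (class 0): distance = 21
K=5 nearest neighbors: classes = [1, 1, 1, 0, 0]
Votes for class 1: 3 / 5
Majority vote => class 1

1


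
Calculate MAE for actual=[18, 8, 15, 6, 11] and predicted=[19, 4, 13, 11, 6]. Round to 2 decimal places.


Absolute errors: [1, 4, 2, 5, 5]
Sum of absolute errors = 17
MAE = 17 / 5 = 3.40

3.40


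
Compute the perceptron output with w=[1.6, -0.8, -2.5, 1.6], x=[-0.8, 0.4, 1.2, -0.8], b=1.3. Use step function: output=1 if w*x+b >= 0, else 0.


z = w . x + b
= 1.6*-0.8 + -0.8*0.4 + -2.5*1.2 + 1.6*-0.8 + 1.3
= -1.28 + -0.32 + -3.0 + -1.28 + 1.3
= -5.88 + 1.3
= -4.58
Since z = -4.58 < 0, output = 0

0


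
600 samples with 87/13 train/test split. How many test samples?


Train samples = 600 * 87% = 522
Test samples = 600 - 522
= 78

78


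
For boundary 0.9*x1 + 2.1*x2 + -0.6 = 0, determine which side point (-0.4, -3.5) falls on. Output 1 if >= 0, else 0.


Compute 0.9 * -0.4 + 2.1 * -3.5 + -0.6
= -0.36 + -7.35 + -0.6
= -8.31
Since -8.31 < 0, the point is on the negative side.

0


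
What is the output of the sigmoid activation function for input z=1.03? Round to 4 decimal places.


sigmoid(z) = 1 / (1 + exp(-z))
exp(-(1.03)) = exp(-1.03) = 0.357
1 + 0.357 = 1.357
1 / 1.357 = 0.7369

0.7369


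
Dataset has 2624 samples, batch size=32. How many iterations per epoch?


Iterations per epoch = dataset_size / batch_size
= 2624 / 32
= 82

82


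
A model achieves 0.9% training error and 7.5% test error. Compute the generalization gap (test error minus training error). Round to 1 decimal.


Generalization gap = test_error - train_error
= 7.5 - 0.9
= 6.6%
A moderate gap.

6.6


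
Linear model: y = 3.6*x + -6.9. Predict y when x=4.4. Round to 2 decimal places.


y = 3.6 * 4.4 + (-6.9)
= 15.84 + (-6.9)
= 8.94

8.94


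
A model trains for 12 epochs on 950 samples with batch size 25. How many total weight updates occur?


Iterations per epoch = 950 / 25 = 38
Total updates = iterations_per_epoch * epochs
= 38 * 12
= 456

456


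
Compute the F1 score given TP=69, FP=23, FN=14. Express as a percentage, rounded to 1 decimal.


Precision = TP / (TP + FP) = 69 / 92 = 0.75
Recall = TP / (TP + FN) = 69 / 83 = 0.8313
F1 = 2 * P * R / (P + R)
= 2 * 0.75 * 0.8313 / (0.75 + 0.8313)
= 1.247 / 1.5813
= 0.7886
As percentage: 78.9%

78.9


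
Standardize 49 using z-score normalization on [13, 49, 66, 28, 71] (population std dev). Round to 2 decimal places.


Mean = (13 + 49 + 66 + 28 + 71) / 5 = 45.4
Variance = sum((x_i - mean)^2) / n = 489.04
Std = sqrt(489.04) = 22.1142
Z = (x - mean) / std
= (49 - 45.4) / 22.1142
= 3.6 / 22.1142
= 0.16

0.16


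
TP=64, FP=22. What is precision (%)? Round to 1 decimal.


Precision = TP / (TP + FP) * 100
= 64 / (64 + 22)
= 64 / 86
= 0.7442
= 74.4%

74.4


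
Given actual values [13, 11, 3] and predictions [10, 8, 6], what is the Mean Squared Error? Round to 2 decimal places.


Differences: [3, 3, -3]
Squared errors: [9, 9, 9]
Sum of squared errors = 27
MSE = 27 / 3 = 9.00

9.00


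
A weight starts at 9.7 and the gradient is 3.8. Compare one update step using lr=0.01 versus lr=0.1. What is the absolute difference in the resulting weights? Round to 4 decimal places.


With lr=0.01: w_new = 9.7 - 0.01 * 3.8 = 9.662
With lr=0.1: w_new = 9.7 - 0.1 * 3.8 = 9.32
Absolute difference = |9.662 - 9.32|
= 0.3420

0.3420


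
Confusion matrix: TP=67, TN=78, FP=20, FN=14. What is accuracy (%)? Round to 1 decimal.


Accuracy = (TP + TN) / (TP + TN + FP + FN) * 100
= (67 + 78) / (67 + 78 + 20 + 14)
= 145 / 179
= 0.8101
= 81.0%

81.0


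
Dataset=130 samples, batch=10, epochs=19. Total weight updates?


Iterations per epoch = 130 / 10 = 13
Total updates = iterations_per_epoch * epochs
= 13 * 19
= 247

247


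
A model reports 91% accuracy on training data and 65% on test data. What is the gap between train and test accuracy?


Gap = train_accuracy - test_accuracy
= 91 - 65
= 26%
This large gap strongly indicates overfitting.

26


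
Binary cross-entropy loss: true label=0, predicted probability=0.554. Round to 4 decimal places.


For y=0: Loss = -log(1-p)
= -log(1 - 0.554)
= -log(0.446)
= -(-0.8074)
= 0.8074

0.8074


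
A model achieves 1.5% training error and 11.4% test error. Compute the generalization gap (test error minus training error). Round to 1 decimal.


Generalization gap = test_error - train_error
= 11.4 - 1.5
= 9.9%
A moderate gap.

9.9


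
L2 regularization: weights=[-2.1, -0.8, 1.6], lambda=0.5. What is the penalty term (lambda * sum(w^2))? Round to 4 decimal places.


Squaring each weight:
(-2.1)^2 = 4.41
(-0.8)^2 = 0.64
1.6^2 = 2.56
Sum of squares = 7.61
Penalty = 0.5 * 7.61 = 3.8050

3.8050


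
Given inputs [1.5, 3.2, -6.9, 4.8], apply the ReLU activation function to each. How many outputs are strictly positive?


ReLU(x) = max(0, x) for each element:
ReLU(1.5) = 1.5
ReLU(3.2) = 3.2
ReLU(-6.9) = 0
ReLU(4.8) = 4.8
Active neurons (>0): 3

3


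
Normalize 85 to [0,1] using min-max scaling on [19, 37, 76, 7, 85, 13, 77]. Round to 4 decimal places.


Min = 7, Max = 85
Range = 85 - 7 = 78
Scaled = (x - min) / (max - min)
= (85 - 7) / 78
= 78 / 78
= 1.0000

1.0000


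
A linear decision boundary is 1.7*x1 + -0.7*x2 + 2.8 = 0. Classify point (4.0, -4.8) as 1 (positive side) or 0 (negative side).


Compute 1.7 * 4.0 + -0.7 * -4.8 + 2.8
= 6.8 + 3.36 + 2.8
= 12.96
Since 12.96 >= 0, the point is on the positive side.

1


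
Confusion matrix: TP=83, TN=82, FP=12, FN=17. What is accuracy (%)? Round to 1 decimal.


Accuracy = (TP + TN) / (TP + TN + FP + FN) * 100
= (83 + 82) / (83 + 82 + 12 + 17)
= 165 / 194
= 0.8505
= 85.1%

85.1


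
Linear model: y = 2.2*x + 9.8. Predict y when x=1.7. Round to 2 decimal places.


y = 2.2 * 1.7 + (9.8)
= 3.74 + (9.8)
= 13.54

13.54


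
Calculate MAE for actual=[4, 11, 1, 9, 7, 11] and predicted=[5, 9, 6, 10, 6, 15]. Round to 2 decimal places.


Absolute errors: [1, 2, 5, 1, 1, 4]
Sum of absolute errors = 14
MAE = 14 / 6 = 2.33

2.33


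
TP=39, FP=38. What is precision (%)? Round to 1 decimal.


Precision = TP / (TP + FP) * 100
= 39 / (39 + 38)
= 39 / 77
= 0.5065
= 50.6%

50.6


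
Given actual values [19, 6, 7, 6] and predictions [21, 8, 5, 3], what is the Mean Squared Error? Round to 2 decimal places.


Differences: [-2, -2, 2, 3]
Squared errors: [4, 4, 4, 9]
Sum of squared errors = 21
MSE = 21 / 4 = 5.25

5.25


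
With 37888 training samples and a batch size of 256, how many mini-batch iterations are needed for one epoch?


Iterations per epoch = dataset_size / batch_size
= 37888 / 256
= 148

148


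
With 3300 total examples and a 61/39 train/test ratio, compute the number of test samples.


Train samples = 3300 * 61% = 2013
Test samples = 3300 - 2013
= 1287

1287


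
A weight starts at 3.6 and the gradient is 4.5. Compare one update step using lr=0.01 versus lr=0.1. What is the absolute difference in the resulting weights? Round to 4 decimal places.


With lr=0.01: w_new = 3.6 - 0.01 * 4.5 = 3.555
With lr=0.1: w_new = 3.6 - 0.1 * 4.5 = 3.15
Absolute difference = |3.555 - 3.15|
= 0.4050

0.4050


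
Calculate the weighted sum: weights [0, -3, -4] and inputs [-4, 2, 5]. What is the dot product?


Element-wise products:
0 * -4 = 0
-3 * 2 = -6
-4 * 5 = -20
Sum = 0 + -6 + -20
= -26

-26


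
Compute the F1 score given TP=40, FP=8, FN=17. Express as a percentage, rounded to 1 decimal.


Precision = TP / (TP + FP) = 40 / 48 = 0.8333
Recall = TP / (TP + FN) = 40 / 57 = 0.7018
F1 = 2 * P * R / (P + R)
= 2 * 0.8333 * 0.7018 / (0.8333 + 0.7018)
= 1.1696 / 1.5351
= 0.7619
As percentage: 76.2%

76.2


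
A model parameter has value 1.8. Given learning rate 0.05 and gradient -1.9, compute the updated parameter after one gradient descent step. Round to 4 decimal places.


w_new = w_old - lr * gradient
= 1.8 - 0.05 * -1.9
= 1.8 - (-0.095)
= 1.8950

1.8950


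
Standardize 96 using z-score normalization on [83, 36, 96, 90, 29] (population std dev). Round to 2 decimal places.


Mean = (83 + 36 + 96 + 90 + 29) / 5 = 66.8
Variance = sum((x_i - mean)^2) / n = 806.16
Std = sqrt(806.16) = 28.393
Z = (x - mean) / std
= (96 - 66.8) / 28.393
= 29.2 / 28.393
= 1.03

1.03


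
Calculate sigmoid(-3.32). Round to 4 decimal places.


sigmoid(z) = 1 / (1 + exp(-z))
exp(-(-3.32)) = exp(3.32) = 27.6604
1 + 27.6604 = 28.6604
1 / 28.6604 = 0.0349

0.0349


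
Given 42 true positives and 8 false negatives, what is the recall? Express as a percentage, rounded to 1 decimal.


Recall = TP / (TP + FN) * 100
= 42 / (42 + 8)
= 42 / 50
= 0.84
= 84.0%

84.0


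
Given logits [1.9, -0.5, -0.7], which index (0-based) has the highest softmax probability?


Softmax is a monotonic transformation, so it preserves the argmax.
We need to find the index of the maximum logit.
Index 0: 1.9
Index 1: -0.5
Index 2: -0.7
Maximum logit = 1.9 at index 0

0


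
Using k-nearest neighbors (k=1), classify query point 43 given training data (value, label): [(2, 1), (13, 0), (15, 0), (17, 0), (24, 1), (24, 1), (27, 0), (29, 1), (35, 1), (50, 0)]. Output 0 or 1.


Distances from query 43:
Point 50 (class 0): distance = 7
K=1 nearest neighbors: classes = [0]
Votes for class 1: 0 / 1
Majority vote => class 0

0


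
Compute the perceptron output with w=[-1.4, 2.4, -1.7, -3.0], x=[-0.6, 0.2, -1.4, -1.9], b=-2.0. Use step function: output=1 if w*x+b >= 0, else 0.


z = w . x + b
= -1.4*-0.6 + 2.4*0.2 + -1.7*-1.4 + -3.0*-1.9 + -2.0
= 0.84 + 0.48 + 2.38 + 5.7 + -2.0
= 9.4 + -2.0
= 7.4
Since z = 7.4 >= 0, output = 1

1


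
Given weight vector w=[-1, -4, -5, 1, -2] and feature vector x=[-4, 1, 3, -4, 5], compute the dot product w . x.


Element-wise products:
-1 * -4 = 4
-4 * 1 = -4
-5 * 3 = -15
1 * -4 = -4
-2 * 5 = -10
Sum = 4 + -4 + -15 + -4 + -10
= -29

-29


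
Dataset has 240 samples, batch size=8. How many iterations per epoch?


Iterations per epoch = dataset_size / batch_size
= 240 / 8
= 30

30


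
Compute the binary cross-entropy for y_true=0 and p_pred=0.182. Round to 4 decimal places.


For y=0: Loss = -log(1-p)
= -log(1 - 0.182)
= -log(0.818)
= -(-0.2009)
= 0.2009

0.2009


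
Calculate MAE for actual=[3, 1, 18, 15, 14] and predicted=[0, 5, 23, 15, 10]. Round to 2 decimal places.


Absolute errors: [3, 4, 5, 0, 4]
Sum of absolute errors = 16
MAE = 16 / 5 = 3.20

3.20


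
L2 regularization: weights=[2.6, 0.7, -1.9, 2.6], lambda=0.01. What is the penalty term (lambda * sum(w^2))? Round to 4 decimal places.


Squaring each weight:
2.6^2 = 6.76
0.7^2 = 0.49
(-1.9)^2 = 3.61
2.6^2 = 6.76
Sum of squares = 17.62
Penalty = 0.01 * 17.62 = 0.1762

0.1762


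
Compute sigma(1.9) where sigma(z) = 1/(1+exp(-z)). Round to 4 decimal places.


sigmoid(z) = 1 / (1 + exp(-z))
exp(-(1.9)) = exp(-1.9) = 0.1496
1 + 0.1496 = 1.1496
1 / 1.1496 = 0.8699

0.8699


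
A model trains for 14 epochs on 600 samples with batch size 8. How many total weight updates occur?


Iterations per epoch = 600 / 8 = 75
Total updates = iterations_per_epoch * epochs
= 75 * 14
= 1050

1050


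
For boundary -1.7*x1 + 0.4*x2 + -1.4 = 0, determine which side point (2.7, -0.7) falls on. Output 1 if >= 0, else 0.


Compute -1.7 * 2.7 + 0.4 * -0.7 + -1.4
= -4.59 + -0.28 + -1.4
= -6.27
Since -6.27 < 0, the point is on the negative side.

0


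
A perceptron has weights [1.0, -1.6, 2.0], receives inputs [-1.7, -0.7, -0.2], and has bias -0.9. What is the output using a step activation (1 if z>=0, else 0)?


z = w . x + b
= 1.0*-1.7 + -1.6*-0.7 + 2.0*-0.2 + -0.9
= -1.7 + 1.12 + -0.4 + -0.9
= -0.98 + -0.9
= -1.88
Since z = -1.88 < 0, output = 0

0


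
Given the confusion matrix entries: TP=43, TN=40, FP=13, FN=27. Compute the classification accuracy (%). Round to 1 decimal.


Accuracy = (TP + TN) / (TP + TN + FP + FN) * 100
= (43 + 40) / (43 + 40 + 13 + 27)
= 83 / 123
= 0.6748
= 67.5%

67.5


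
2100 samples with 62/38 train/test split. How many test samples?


Train samples = 2100 * 62% = 1302
Test samples = 2100 - 1302
= 798

798


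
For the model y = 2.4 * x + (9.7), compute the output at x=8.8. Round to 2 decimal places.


y = 2.4 * 8.8 + (9.7)
= 21.12 + (9.7)
= 30.82

30.82


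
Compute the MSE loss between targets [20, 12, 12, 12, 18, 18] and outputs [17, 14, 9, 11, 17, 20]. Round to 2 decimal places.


Differences: [3, -2, 3, 1, 1, -2]
Squared errors: [9, 4, 9, 1, 1, 4]
Sum of squared errors = 28
MSE = 28 / 6 = 4.67

4.67


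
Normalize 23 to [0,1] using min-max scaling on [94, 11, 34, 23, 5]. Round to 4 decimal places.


Min = 5, Max = 94
Range = 94 - 5 = 89
Scaled = (x - min) / (max - min)
= (23 - 5) / 89
= 18 / 89
= 0.2022

0.2022


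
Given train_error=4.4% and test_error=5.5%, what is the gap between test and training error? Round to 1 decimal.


Generalization gap = test_error - train_error
= 5.5 - 4.4
= 1.1%
A small gap suggests good generalization.

1.1


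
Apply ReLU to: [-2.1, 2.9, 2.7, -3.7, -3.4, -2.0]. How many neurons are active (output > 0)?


ReLU(x) = max(0, x) for each element:
ReLU(-2.1) = 0
ReLU(2.9) = 2.9
ReLU(2.7) = 2.7
ReLU(-3.7) = 0
ReLU(-3.4) = 0
ReLU(-2.0) = 0
Active neurons (>0): 2

2


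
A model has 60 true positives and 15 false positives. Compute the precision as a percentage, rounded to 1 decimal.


Precision = TP / (TP + FP) * 100
= 60 / (60 + 15)
= 60 / 75
= 0.8
= 80.0%

80.0


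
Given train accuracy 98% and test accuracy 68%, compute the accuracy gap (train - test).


Gap = train_accuracy - test_accuracy
= 98 - 68
= 30%
This large gap strongly indicates overfitting.

30


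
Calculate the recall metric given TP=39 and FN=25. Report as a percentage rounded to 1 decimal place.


Recall = TP / (TP + FN) * 100
= 39 / (39 + 25)
= 39 / 64
= 0.6094
= 60.9%

60.9


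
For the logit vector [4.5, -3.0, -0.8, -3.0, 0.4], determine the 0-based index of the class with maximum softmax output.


Softmax is a monotonic transformation, so it preserves the argmax.
We need to find the index of the maximum logit.
Index 0: 4.5
Index 1: -3.0
Index 2: -0.8
Index 3: -3.0
Index 4: 0.4
Maximum logit = 4.5 at index 0

0


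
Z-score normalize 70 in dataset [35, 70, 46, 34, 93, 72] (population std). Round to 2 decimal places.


Mean = (35 + 70 + 46 + 34 + 93 + 72) / 6 = 58.3333
Variance = sum((x_i - mean)^2) / n = 468.8889
Std = sqrt(468.8889) = 21.6538
Z = (x - mean) / std
= (70 - 58.3333) / 21.6538
= 11.6667 / 21.6538
= 0.54

0.54


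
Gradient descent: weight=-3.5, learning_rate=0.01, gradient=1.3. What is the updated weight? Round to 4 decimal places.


w_new = w_old - lr * gradient
= -3.5 - 0.01 * 1.3
= -3.5 - (0.013)
= -3.5130

-3.5130


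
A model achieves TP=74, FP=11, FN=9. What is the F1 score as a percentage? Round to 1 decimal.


Precision = TP / (TP + FP) = 74 / 85 = 0.8706
Recall = TP / (TP + FN) = 74 / 83 = 0.8916
F1 = 2 * P * R / (P + R)
= 2 * 0.8706 * 0.8916 / (0.8706 + 0.8916)
= 1.5524 / 1.7622
= 0.881
As percentage: 88.1%

88.1


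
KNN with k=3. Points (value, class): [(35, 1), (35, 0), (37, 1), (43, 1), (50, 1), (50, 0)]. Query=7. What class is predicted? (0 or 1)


Distances from query 7:
Point 35 (class 0): distance = 28
Point 35 (class 1): distance = 28
Point 37 (class 1): distance = 30
K=3 nearest neighbors: classes = [0, 1, 1]
Votes for class 1: 2 / 3
Majority vote => class 1

1


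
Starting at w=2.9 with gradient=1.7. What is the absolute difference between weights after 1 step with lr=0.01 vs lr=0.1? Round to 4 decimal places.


With lr=0.01: w_new = 2.9 - 0.01 * 1.7 = 2.883
With lr=0.1: w_new = 2.9 - 0.1 * 1.7 = 2.73
Absolute difference = |2.883 - 2.73|
= 0.1530

0.1530


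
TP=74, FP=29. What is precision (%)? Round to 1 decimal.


Precision = TP / (TP + FP) * 100
= 74 / (74 + 29)
= 74 / 103
= 0.7184
= 71.8%

71.8


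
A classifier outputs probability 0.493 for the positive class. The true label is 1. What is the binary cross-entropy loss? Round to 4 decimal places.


For y=1: Loss = -log(p)
= -log(0.493)
= -(-0.7072)
= 0.7072

0.7072


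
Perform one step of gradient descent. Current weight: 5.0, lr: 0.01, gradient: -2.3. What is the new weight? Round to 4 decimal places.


w_new = w_old - lr * gradient
= 5.0 - 0.01 * -2.3
= 5.0 - (-0.023)
= 5.0230

5.0230


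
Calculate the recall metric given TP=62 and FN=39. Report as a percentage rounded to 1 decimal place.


Recall = TP / (TP + FN) * 100
= 62 / (62 + 39)
= 62 / 101
= 0.6139
= 61.4%

61.4


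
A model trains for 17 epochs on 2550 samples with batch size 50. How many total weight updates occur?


Iterations per epoch = 2550 / 50 = 51
Total updates = iterations_per_epoch * epochs
= 51 * 17
= 867

867


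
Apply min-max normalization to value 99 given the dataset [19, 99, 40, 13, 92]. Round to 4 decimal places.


Min = 13, Max = 99
Range = 99 - 13 = 86
Scaled = (x - min) / (max - min)
= (99 - 13) / 86
= 86 / 86
= 1.0000

1.0000


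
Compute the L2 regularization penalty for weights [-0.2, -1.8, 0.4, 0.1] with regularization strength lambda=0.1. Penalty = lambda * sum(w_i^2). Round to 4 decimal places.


Squaring each weight:
(-0.2)^2 = 0.04
(-1.8)^2 = 3.24
0.4^2 = 0.16
0.1^2 = 0.01
Sum of squares = 3.45
Penalty = 0.1 * 3.45 = 0.3450

0.3450


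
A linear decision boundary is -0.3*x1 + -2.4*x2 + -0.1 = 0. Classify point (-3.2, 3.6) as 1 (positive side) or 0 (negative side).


Compute -0.3 * -3.2 + -2.4 * 3.6 + -0.1
= 0.96 + -8.64 + -0.1
= -7.78
Since -7.78 < 0, the point is on the negative side.

0


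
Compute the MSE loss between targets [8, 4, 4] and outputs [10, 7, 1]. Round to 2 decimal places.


Differences: [-2, -3, 3]
Squared errors: [4, 9, 9]
Sum of squared errors = 22
MSE = 22 / 3 = 7.33

7.33


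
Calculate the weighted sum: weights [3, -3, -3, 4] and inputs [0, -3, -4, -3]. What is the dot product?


Element-wise products:
3 * 0 = 0
-3 * -3 = 9
-3 * -4 = 12
4 * -3 = -12
Sum = 0 + 9 + 12 + -12
= 9

9


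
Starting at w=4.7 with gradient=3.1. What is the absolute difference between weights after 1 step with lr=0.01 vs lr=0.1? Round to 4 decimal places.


With lr=0.01: w_new = 4.7 - 0.01 * 3.1 = 4.669
With lr=0.1: w_new = 4.7 - 0.1 * 3.1 = 4.39
Absolute difference = |4.669 - 4.39|
= 0.2790

0.2790


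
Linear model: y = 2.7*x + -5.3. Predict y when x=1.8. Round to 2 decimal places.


y = 2.7 * 1.8 + (-5.3)
= 4.86 + (-5.3)
= -0.44

-0.44


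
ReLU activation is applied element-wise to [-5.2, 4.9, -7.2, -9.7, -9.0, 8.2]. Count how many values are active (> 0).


ReLU(x) = max(0, x) for each element:
ReLU(-5.2) = 0
ReLU(4.9) = 4.9
ReLU(-7.2) = 0
ReLU(-9.7) = 0
ReLU(-9.0) = 0
ReLU(8.2) = 8.2
Active neurons (>0): 2

2


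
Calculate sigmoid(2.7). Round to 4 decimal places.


sigmoid(z) = 1 / (1 + exp(-z))
exp(-(2.7)) = exp(-2.7) = 0.0672
1 + 0.0672 = 1.0672
1 / 1.0672 = 0.9370

0.9370


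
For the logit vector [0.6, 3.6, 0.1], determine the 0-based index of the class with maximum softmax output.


Softmax is a monotonic transformation, so it preserves the argmax.
We need to find the index of the maximum logit.
Index 0: 0.6
Index 1: 3.6
Index 2: 0.1
Maximum logit = 3.6 at index 1

1


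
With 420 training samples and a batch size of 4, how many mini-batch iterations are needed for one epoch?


Iterations per epoch = dataset_size / batch_size
= 420 / 4
= 105

105


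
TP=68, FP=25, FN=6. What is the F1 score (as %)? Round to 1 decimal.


Precision = TP / (TP + FP) = 68 / 93 = 0.7312
Recall = TP / (TP + FN) = 68 / 74 = 0.9189
F1 = 2 * P * R / (P + R)
= 2 * 0.7312 * 0.9189 / (0.7312 + 0.9189)
= 1.3438 / 1.6501
= 0.8144
As percentage: 81.4%

81.4
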